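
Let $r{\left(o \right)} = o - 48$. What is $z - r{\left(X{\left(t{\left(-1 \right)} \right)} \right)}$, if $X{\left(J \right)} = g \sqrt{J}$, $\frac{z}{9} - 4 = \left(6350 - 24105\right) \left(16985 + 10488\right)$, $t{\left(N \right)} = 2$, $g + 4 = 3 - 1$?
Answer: $-4390047951 + 2 \sqrt{2} \approx -4.39 \cdot 10^{9}$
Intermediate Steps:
$g = -2$ ($g = -4 + \left(3 - 1\right) = -4 + 2 = -2$)
$z = -4390047999$ ($z = 36 + 9 \left(6350 - 24105\right) \left(16985 + 10488\right) = 36 + 9 \left(\left(-17755\right) 27473\right) = 36 + 9 \left(-487783115\right) = 36 - 4390048035 = -4390047999$)
$X{\left(J \right)} = - 2 \sqrt{J}$
$r{\left(o \right)} = -48 + o$ ($r{\left(o \right)} = o - 48 = -48 + o$)
$z - r{\left(X{\left(t{\left(-1 \right)} \right)} \right)} = -4390047999 - \left(-48 - 2 \sqrt{2}\right) = -4390047999 + \left(48 + 2 \sqrt{2}\right) = -4390047951 + 2 \sqrt{2}$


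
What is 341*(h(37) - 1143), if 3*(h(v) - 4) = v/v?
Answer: -1164856/3 ≈ -3.8829e+5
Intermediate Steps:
h(v) = 13/3 (h(v) = 4 + (v/v)/3 = 4 + (⅓)*1 = 4 + ⅓ = 13/3)
341*(h(37) - 1143) = 341*(13/3 - 1143) = 341*(-3416/3) = -1164856/3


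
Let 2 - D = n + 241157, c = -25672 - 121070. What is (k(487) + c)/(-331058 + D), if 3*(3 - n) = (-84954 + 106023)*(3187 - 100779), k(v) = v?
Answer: 146255/685960832 ≈ 0.00021321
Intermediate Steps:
c = -146742
n = 685388619 (n = 3 - (-84954 + 106023)*(3187 - 100779)/3 = 3 - 7023*(-97592) = 3 - ⅓*(-2056165848) = 3 + 685388616 = 685388619)
D = -685629774 (D = 2 - (685388619 + 241157) = 2 - 1*685629776 = 2 - 685629776 = -685629774)
(k(487) + c)/(-331058 + D) = (487 - 146742)/(-331058 - 685629774) = -146255/(-685960832) = -146255*(-1/685960832) = 146255/685960832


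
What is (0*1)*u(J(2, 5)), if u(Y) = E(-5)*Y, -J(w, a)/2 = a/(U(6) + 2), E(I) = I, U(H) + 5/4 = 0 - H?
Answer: 0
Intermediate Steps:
U(H) = -5/4 - H (U(H) = -5/4 + (0 - H) = -5/4 - H)
J(w, a) = 8*a/21 (J(w, a) = -2*a/((-5/4 - 1*6) + 2) = -2*a/((-5/4 - 6) + 2) = -2*a/(-29/4 + 2) = -2*a/(-21/4) = -2*a*(-4)/21 = -(-8)*a/21 = 8*a/21)
u(Y) = -5*Y
(0*1)*u(J(2, 5)) = (0*1)*(-40*5/21) = 0*(-5*40/21) = 0*(-200/21) = 0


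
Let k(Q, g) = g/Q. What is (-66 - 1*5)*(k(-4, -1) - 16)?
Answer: 4473/4 ≈ 1118.3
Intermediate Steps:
(-66 - 1*5)*(k(-4, -1) - 16) = (-66 - 1*5)*(-1/(-4) - 16) = (-66 - 5)*(-1*(-¼) - 16) = -71*(¼ - 16) = -71*(-63/4) = 4473/4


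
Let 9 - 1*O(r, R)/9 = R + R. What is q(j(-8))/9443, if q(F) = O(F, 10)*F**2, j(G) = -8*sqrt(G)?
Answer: 50688/9443 ≈ 5.3678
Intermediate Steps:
O(r, R) = 81 - 18*R (O(r, R) = 81 - 9*(R + R) = 81 - 18*R)
q(F) = -99*F**2 (q(F) = (81 - 18*10)*F**2 = (81 - 180)*F**2 = -99*F**2)
q(j(-8))/9443 = -99*(-16*I*sqrt(2))**2/9443 = -99*(-16*I*sqrt(2))**2*(1/9443) = -99*(-512)*(1/9443) = 50688*(1/9443) = 50688/9443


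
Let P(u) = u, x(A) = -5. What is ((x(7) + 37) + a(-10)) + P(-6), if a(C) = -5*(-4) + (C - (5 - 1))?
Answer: 32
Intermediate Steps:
a(C) = 16 + C (a(C) = 20 + (C - 1*4) = 20 + (C - 4) = 20 + (-4 + C) = 16 + C)
((x(7) + 37) + a(-10)) + P(-6) = ((-5 + 37) + (16 - 10)) - 6 = (32 + 6) - 6 = 38 - 6 = 32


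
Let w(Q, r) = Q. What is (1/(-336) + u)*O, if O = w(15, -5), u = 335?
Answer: 562795/112 ≈ 5025.0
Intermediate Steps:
O = 15
(1/(-336) + u)*O = (1/(-336) + 335)*15 = (-1/336 + 335)*15 = (112559/336)*15 = 562795/112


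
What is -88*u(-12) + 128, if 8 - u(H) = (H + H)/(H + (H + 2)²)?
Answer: -600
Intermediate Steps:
u(H) = 8 - 2*H/(H + (2 + H)²) (u(H) = 8 - (H + H)/(H + (H + 2)²) = 8 - 2*H/(H + (2 + H)²))
-88*u(-12) + 128 = -176*(3*(-12) + 4*(2 - 12)²)/(-12 + (2 - 12)²) + 128 = -176*(-36 + 4*(-10)²)/(-12 + (-10)²) + 128 = -176*(-36 + 4*100)/(-12 + 100) + 128 = -176*(-36 + 400)/88 + 128 = -176*364/88 + 128 = -88*91/11 + 128 = -728 + 128 = -600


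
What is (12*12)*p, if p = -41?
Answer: -5904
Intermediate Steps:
(12*12)*p = (12*12)*(-41) = 144*(-41) = -5904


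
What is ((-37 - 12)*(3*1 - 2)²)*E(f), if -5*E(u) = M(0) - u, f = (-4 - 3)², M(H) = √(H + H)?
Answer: -2401/5 ≈ -480.20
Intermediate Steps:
M(H) = √2*√H (M(H) = √(2*H) = √2*√H)
f = 49 (f = (-7)² = 49)
E(u) = u/5 (E(u) = -(√2*√0 - u)/5 = -(√2*0 - u)/5 = -(0 - u)/5 = -(-1)*u/5 = u/5)
((-37 - 12)*(3*1 - 2)²)*E(f) = ((-37 - 12)*(3*1 - 2)²)*((⅕)*49) = -49*(3 - 2)²*(49/5) = -49*1²*(49/5) = -49*1*(49/5) = -49*49/5 = -2401/5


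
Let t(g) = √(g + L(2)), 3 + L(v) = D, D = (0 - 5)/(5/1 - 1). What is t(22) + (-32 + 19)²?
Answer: 169 + √71/2 ≈ 173.21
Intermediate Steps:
D = -5/4 (D = -5/(5*1 - 1) = -5/(5 - 1) = -5/4 ≈ -1.2500)
L(v) = -17/4 (L(v) = -3 - 5/4 = -17/4)
t(g) = √(-17/4 + g) (t(g) = √(g - 17/4) = √(-17/4 + g))
t(22) + (-32 + 19)² = √(-17 + 4*22)/2 + (-32 + 19)² = √(-17 + 88)/2 + (-13)² = √71/2 + 169 = 169 + √71/2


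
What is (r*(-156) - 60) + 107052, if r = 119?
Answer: 88428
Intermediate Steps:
(r*(-156) - 60) + 107052 = (119*(-156) - 60) + 107052 = (-18564 - 60) + 107052 = -18624 + 107052 = 88428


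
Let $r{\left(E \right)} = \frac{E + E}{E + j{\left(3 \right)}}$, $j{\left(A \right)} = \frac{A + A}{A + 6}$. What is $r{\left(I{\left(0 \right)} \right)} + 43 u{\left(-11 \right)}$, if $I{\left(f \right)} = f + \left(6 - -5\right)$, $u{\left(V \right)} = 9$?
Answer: $\frac{13611}{35} \approx 388.89$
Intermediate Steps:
$j{\left(A \right)} = \frac{2 A}{6 + A}$
$I{\left(f \right)} = 11 + f$ ($I{\left(f \right)} = f + \left(6 + 5\right) = f + 11 = 11 + f$)
$r{\left(E \right)} = \frac{2 E}{\frac{2}{3} + E}$ ($r{\left(E \right)} = \frac{E + E}{E + 2 \cdot 3 \frac{1}{6 + 3}} = \frac{2 E}{E + 2 \cdot 3 \cdot \frac{1}{9}} = \frac{2 E}{E + \frac{2}{3}} = \frac{2 E}{\frac{2}{3} + E}$)
$r{\left(I{\left(0 \right)} \right)} + 43 u{\left(-11 \right)} = \frac{6 \left(11 + 0\right)}{2 + 3 \left(11 + 0\right)} + 43 \cdot 9 = 6 \cdot 11 \frac{1}{2 + 3 \cdot 11} + 387 = 6 \cdot 11 \frac{1}{2 + 33} + 387 = 6 \cdot 11 \cdot \frac{1}{35} + 387 = \frac{66}{35} + 387 = \frac{13611}{35}$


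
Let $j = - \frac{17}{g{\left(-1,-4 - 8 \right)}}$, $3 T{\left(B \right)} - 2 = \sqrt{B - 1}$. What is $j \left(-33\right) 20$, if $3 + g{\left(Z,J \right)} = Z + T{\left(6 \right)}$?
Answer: $- \frac{67320}{19} - \frac{6732 \sqrt{5}}{19} \approx -4335.4$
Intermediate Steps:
$T{\left(B \right)} = \frac{2}{3} + \frac{\sqrt{-1 + B}}{3}$ ($T{\left(B \right)} = \frac{2}{3} + \frac{\sqrt{B - 1}}{3} = \frac{2}{3} + \frac{\sqrt{-1 + B}}{3}$)
$g{\left(Z,J \right)} = - \frac{7}{3} + Z + \frac{\sqrt{5}}{3}$ ($g{\left(Z,J \right)} = -3 + \left(Z + \left(\frac{2}{3} + \frac{\sqrt{-1 + 6}}{3}\right)\right) = -3 + \left(Z + \left(\frac{2}{3} + \frac{\sqrt{5}}{3}\right)\right) = -3 + \left(\frac{2}{3} + Z + \frac{\sqrt{5}}{3}\right) = - \frac{7}{3} + Z + \frac{\sqrt{5}}{3}$)
$j = - \frac{17}{- \frac{10}{3} + \frac{\sqrt{5}}{3}}$ ($j = - \frac{17}{- \frac{7}{3} - 1 + \frac{\sqrt{5}}{3}} = - \frac{17}{- \frac{10}{3} + \frac{\sqrt{5}}{3}} \approx 6.5688$)
$j \left(-33\right) 20 = \left(\frac{102}{19} + \frac{51 \sqrt{5}}{95}\right) \left(-33\right) 20 = \left(- \frac{3366}{19} - \frac{1683 \sqrt{5}}{95}\right) 20 = - \frac{67320}{19} - \frac{6732 \sqrt{5}}{19}$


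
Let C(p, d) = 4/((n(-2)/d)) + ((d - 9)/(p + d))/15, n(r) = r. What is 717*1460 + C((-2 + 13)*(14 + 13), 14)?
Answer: 976656937/933 ≈ 1.0468e+6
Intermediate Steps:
C(p, d) = -2*d + (-9 + d)/(15*(d + p)) (C(p, d) = 4/((-2/d)) + ((d - 9)/(p + d))/15 = 4*(-d/2) + ((-9 + d)/(d + p))*(1/15) = -2*d + ((-9 + d)/(d + p))*(1/15) = -2*d + (-9 + d)/(15*(d + p)))
717*1460 + C((-2 + 13)*(14 + 13), 14) = 717*1460 + (-9 + 14 - 30*14**2 - 30*14*(-2 + 13)*(14 + 13))/(15*(14 + (-2 + 13)*(14 + 13))) = 1046820 + (-9 + 14 - 30*196 - 30*14*11*27)/(15*(14 + 11*27)) = 1046820 + (-9 + 14 - 5880 - 30*14*297)/(15*(14 + 297)) = 1046820 + (1/15)*(-9 + 14 - 5880 - 124740)/311 = 1046820 + (1/15)*(1/311)*(-130615) = 1046820 - 26123/933 = 976656937/933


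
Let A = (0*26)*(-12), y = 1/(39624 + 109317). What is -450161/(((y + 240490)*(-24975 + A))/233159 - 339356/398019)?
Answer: 691346249366677970169/39563294922810813571 ≈ 17.474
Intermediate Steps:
y = 1/148941 ≈ 6.7141e-6
A = 0 (A = 0*(-12) = 0)
-450161/(((y + 240490)*(-24975 + A))/233159 - 339356/398019) = -450161/(((1/148941 + 240490)*(-24975 + 0))/233159 - 339356/398019) = -450161/(((35818821091/148941)*(-24975))*(1/233159) - 339356*1/398019) = -450161/(-99397228527525/16549*1/233159 - 339356/398019) = -450161/(-99397228527525/3858548291 - 339356/398019) = -450161/(-39563294922810813571/1535775532235529) = -450161*(-1535775532235529/39563294922810813571) = 691346249366677970169/39563294922810813571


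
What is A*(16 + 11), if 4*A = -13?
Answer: -351/4 ≈ -87.750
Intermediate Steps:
A = -13/4 (A = (¼)*(-13) = -13/4 ≈ -3.2500)
A*(16 + 11) = -13*(16 + 11)/4 = -13/4*27 = -351/4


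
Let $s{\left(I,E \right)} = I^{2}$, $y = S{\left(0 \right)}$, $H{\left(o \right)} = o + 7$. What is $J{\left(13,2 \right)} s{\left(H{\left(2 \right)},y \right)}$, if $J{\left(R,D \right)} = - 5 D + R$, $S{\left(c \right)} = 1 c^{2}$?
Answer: $243$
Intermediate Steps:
$S{\left(c \right)} = c^{2}$
$H{\left(o \right)} = 7 + o$
$y = 0$ ($y = 0^{2} = 0$)
$J{\left(R,D \right)} = R - 5 D$
$J{\left(13,2 \right)} s{\left(H{\left(2 \right)},y \right)} = \left(13 - 10\right) \left(7 + 2\right)^{2} = \left(13 - 10\right) 9^{2} = 3 \cdot 81 = 243$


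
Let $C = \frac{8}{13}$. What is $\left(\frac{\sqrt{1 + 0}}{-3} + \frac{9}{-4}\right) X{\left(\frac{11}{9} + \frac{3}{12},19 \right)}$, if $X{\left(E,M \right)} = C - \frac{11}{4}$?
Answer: $\frac{1147}{208} \approx 5.5144$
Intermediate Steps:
$C = \frac{8}{13}$ ($C = 8 \cdot \frac{1}{13} = \frac{8}{13} \approx 0.61539$)
$X{\left(E,M \right)} = - \frac{111}{52}$ ($X{\left(E,M \right)} = \frac{8}{13} - \frac{11}{4} = - \frac{111}{52}$)
$\left(\frac{\sqrt{1 + 0}}{-3} + \frac{9}{-4}\right) X{\left(\frac{11}{9} + \frac{3}{12},19 \right)} = \left(\frac{\sqrt{1 + 0}}{-3} + \frac{9}{-4}\right) \left(- \frac{111}{52}\right) = \left(\sqrt{1} \left(- \frac{1}{3}\right) + 9 \left(- \frac{1}{4}\right)\right) \left(- \frac{111}{52}\right) = \left(1 \left(- \frac{1}{3}\right) - \frac{9}{4}\right) \left(- \frac{111}{52}\right) = \left(- \frac{1}{3} - \frac{9}{4}\right) \left(- \frac{111}{52}\right) = \left(- \frac{31}{12}\right) \left(- \frac{111}{52}\right) = \frac{1147}{208}$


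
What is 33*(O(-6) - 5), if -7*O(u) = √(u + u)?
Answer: -165 - 66*I*√3/7 ≈ -165.0 - 16.331*I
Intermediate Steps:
O(u) = -√2*√u/7 (O(u) = -√(u + u)/7 = -√2*√u/7)
33*(O(-6) - 5) = 33*(-√2*√(-6)/7 - 5) = 33*(-√2*I*√6/7 - 5) = 33*(-2*I*√3/7 - 5) = 33*(-5 - 2*I*√3/7) = -165 - 66*I*√3/7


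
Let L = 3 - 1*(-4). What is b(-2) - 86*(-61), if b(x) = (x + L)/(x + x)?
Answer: 20979/4 ≈ 5244.8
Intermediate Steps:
L = 7 (L = 3 + 4 = 7)
b(x) = (7 + x)/(2*x) (b(x) = (x + 7)/(x + x) = (7 + x)/((2*x)) = (7 + x)*(1/(2*x)) = (7 + x)/(2*x))
b(-2) - 86*(-61) = (1/2)*(7 - 2)/(-2) - 86*(-61) = (1/2)*(-1/2)*5 + 5246 = -5/4 + 5246 = 20979/4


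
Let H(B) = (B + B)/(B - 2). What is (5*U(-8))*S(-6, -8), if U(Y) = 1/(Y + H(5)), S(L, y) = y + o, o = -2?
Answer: 75/7 ≈ 10.714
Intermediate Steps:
S(L, y) = -2 + y (S(L, y) = y - 2 = -2 + y)
H(B) = 2*B/(-2 + B) (H(B) = (2*B)/(-2 + B) = 2*B/(-2 + B))
U(Y) = 1/(10/3 + Y) (U(Y) = 1/(Y + 2*5/(-2 + 5)) = 1/(Y + 2*5/3) = 1/(Y + 2*5*(⅓)) = 1/(Y + 10/3) = 1/(10/3 + Y))
(5*U(-8))*S(-6, -8) = (5*(3/(10 + 3*(-8))))*(-2 - 8) = (5*(3/(10 - 24)))*(-10) = (5*(3/(-14)))*(-10) = (5*(3*(-1/14)))*(-10) = (5*(-3/14))*(-10) = -15/14*(-10) = 75/7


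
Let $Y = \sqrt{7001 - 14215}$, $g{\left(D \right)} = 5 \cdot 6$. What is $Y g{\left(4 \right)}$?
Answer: $30 i \sqrt{7214} \approx 2548.1 i$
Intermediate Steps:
$g{\left(D \right)} = 30$
$Y = i \sqrt{7214}$ ($Y = \sqrt{-7214} = i \sqrt{7214} \approx 84.935 i$)
$Y g{\left(4 \right)} = i \sqrt{7214} \cdot 30 = 30 i \sqrt{7214}$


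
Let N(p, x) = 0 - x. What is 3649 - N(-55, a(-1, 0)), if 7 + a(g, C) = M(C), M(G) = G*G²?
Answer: 3642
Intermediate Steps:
M(G) = G³
a(g, C) = -7 + C³
N(p, x) = -x
3649 - N(-55, a(-1, 0)) = 3649 - (-1)*(-7 + 0³) = 3649 - (-1)*(-7 + 0) = 3649 - (-1)*(-7) = 3649 - 1*7 = 3649 - 7 = 3642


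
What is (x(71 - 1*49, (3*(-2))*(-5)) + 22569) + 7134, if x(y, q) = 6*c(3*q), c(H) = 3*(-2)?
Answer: 29667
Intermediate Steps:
c(H) = -6
x(y, q) = -36 (x(y, q) = 6*(-6) = -36)
(x(71 - 1*49, (3*(-2))*(-5)) + 22569) + 7134 = (-36 + 22569) + 7134 = 22533 + 7134 = 29667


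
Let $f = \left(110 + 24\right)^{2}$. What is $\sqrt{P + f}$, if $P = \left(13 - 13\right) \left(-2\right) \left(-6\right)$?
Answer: $134$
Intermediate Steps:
$f = 17956$ ($f = 134^{2} = 17956$)
$P = 0$ ($P = 0 \left(-2\right) \left(-6\right) = 0 \left(-6\right) = 0$)
$\sqrt{P + f} = \sqrt{0 + 17956} = \sqrt{17956} = 134$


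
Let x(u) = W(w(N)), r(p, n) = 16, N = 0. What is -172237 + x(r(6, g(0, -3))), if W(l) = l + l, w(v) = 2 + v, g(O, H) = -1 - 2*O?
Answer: -172233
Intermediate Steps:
W(l) = 2*l
x(u) = 4 (x(u) = 2*(2 + 0) = 2*2 = 4)
-172237 + x(r(6, g(0, -3))) = -172237 + 4 = -172233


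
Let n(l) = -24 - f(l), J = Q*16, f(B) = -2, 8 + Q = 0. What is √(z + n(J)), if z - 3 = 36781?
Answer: √36762 ≈ 191.73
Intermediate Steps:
Q = -8 (Q = -8 + 0 = -8)
J = -128 (J = -8*16 = -128)
z = 36784 (z = 3 + 36781 = 36784)
n(l) = -22 (n(l) = -24 - 1*(-2) = -24 + 2 = -22)
√(z + n(J)) = √(36784 - 22) = √36762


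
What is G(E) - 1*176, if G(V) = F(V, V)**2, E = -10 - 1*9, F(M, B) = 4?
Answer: -160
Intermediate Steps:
E = -19 (E = -10 - 9 = -19)
G(V) = 16 (G(V) = 4**2 = 16)
G(E) - 1*176 = 16 - 1*176 = 16 - 176 = -160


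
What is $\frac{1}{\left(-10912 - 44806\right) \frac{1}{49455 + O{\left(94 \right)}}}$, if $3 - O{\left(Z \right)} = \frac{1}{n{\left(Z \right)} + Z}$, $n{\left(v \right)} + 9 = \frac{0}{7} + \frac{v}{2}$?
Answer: $- \frac{6528455}{7354776} \approx -0.88765$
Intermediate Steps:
$n{\left(v \right)} = -9 + \frac{v}{2}$ ($n{\left(v \right)} = -9 + \left(\frac{0}{7} + \frac{v}{2}\right) = -9 + \left(0 \cdot \frac{1}{7} + v \frac{1}{2}\right) = -9 + \left(0 + \frac{v}{2}\right) = -9 + \frac{v}{2}$)
$O{\left(Z \right)} = 3 - \frac{1}{-9 + \frac{3 Z}{2}}$ ($O{\left(Z \right)} = 3 - \frac{1}{\left(-9 + \frac{Z}{2}\right) + Z} = 3 - \frac{1}{-9 + \frac{3 Z}{2}}$)
$\frac{1}{\left(-10912 - 44806\right) \frac{1}{49455 + O{\left(94 \right)}}} = \frac{1}{\left(-10912 - 44806\right) \frac{1}{49455 + \frac{-56 + 9 \cdot 94}{3 \left(-6 + 94\right)}}} = \frac{1}{\left(-55718\right) \frac{1}{49455 + \frac{-56 + 846}{3 \cdot 88}}} = \frac{1}{\left(-55718\right) \frac{1}{49455 + \frac{1}{3} \cdot \frac{1}{88} \cdot 790}} = \frac{1}{\left(-55718\right) \frac{1}{49455 + \frac{395}{132}}} = \frac{1}{\left(-55718\right) \frac{1}{\frac{6528455}{132}}} = \frac{1}{\left(-55718\right) \frac{132}{6528455}} = \frac{1}{- \frac{7354776}{6528455}} = - \frac{6528455}{7354776}$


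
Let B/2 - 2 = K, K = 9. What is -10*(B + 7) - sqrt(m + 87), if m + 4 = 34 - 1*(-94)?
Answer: -290 - sqrt(211) ≈ -304.53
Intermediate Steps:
B = 22 (B = 4 + 2*9 = 4 + 18 = 22)
m = 124 (m = -4 + (34 - 1*(-94)) = -4 + (34 + 94) = -4 + 128 = 124)
-10*(B + 7) - sqrt(m + 87) = -10*(22 + 7) - sqrt(124 + 87) = -10*29 - sqrt(211) = -290 - sqrt(211)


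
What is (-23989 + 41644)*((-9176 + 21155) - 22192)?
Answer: -180310515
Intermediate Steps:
(-23989 + 41644)*((-9176 + 21155) - 22192) = 17655*(11979 - 22192) = 17655*(-10213) = -180310515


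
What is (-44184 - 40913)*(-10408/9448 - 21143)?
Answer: 2124972844848/1181 ≈ 1.7993e+9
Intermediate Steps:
(-44184 - 40913)*(-10408/9448 - 21143) = -85097*(-10408*1/9448 - 21143) = -85097*(-1301/1181 - 21143) = -85097*(-24971184/1181) = 2124972844848/1181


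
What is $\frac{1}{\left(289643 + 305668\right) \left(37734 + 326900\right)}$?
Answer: $\frac{1}{217070631174} \approx 4.6068 \cdot 10^{-12}$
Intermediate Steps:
$\frac{1}{\left(289643 + 305668\right) \left(37734 + 326900\right)} = \frac{1}{595311 \cdot 364634} = \frac{1}{217070631174}$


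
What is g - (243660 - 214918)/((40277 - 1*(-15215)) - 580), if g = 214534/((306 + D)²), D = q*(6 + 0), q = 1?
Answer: 1799405/1070784 ≈ 1.6805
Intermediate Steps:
D = 6 (D = 1*(6 + 0) = 1*6 = 6)
g = 107267/48672 (g = 214534/((306 + 6)²) = 214534/(312²) = 214534/97344 = 214534*(1/97344) = 107267/48672 ≈ 2.2039)
g - (243660 - 214918)/((40277 - 1*(-15215)) - 580) = 107267/48672 - (243660 - 214918)/((40277 - 1*(-15215)) - 580) = 107267/48672 - 28742/((40277 + 15215) - 580) = 107267/48672 - 28742/(55492 - 580) = 107267/48672 - 28742/54912 = 107267/48672 - 1*14371/27456 = 107267/48672 - 14371/27456 = 1799405/1070784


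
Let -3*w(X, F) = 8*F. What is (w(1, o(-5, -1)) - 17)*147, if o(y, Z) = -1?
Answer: -2107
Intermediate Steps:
w(X, F) = -8*F/3
(w(1, o(-5, -1)) - 17)*147 = (-8/3*(-1) - 17)*147 = (8/3 - 17)*147 = -43/3*147 = -2107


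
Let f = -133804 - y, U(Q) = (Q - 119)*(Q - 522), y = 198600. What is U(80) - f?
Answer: 349642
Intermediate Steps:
U(Q) = (-522 + Q)*(-119 + Q) (U(Q) = (-119 + Q)*(-522 + Q) = (-522 + Q)*(-119 + Q))
f = -332404 (f = -133804 - 1*198600 = -133804 - 198600 = -332404)
U(80) - f = (62118 + 80² - 641*80) - 1*(-332404) = (62118 + 6400 - 51280) + 332404 = 17238 + 332404 = 349642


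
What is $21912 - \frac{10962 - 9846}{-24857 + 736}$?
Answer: $\frac{528540468}{24121} \approx 21912.0$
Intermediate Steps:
$21912 - \frac{10962 - 9846}{-24857 + 736} = 21912 - \frac{1116}{-24121} = 21912 - 1116 \left(- \frac{1}{24121}\right) = 21912 - - \frac{1116}{24121} = 21912 + \frac{1116}{24121} = \frac{528540468}{24121}$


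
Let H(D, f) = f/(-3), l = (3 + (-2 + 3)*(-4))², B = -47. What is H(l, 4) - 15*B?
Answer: 2111/3 ≈ 703.67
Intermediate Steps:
l = 1 (l = (3 + 1*(-4))² = (3 - 4)² = (-1)² = 1)
H(D, f) = -f/3 (H(D, f) = f*(-⅓) = -f/3)
H(l, 4) - 15*B = -⅓*4 - 15*(-47) = -4/3 + 705 = 2111/3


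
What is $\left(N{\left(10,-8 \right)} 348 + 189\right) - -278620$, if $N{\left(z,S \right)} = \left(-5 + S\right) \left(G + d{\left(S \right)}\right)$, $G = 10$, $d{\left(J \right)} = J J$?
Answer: $-55967$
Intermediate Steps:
$d{\left(J \right)} = J^{2}$
$N{\left(z,S \right)} = \left(-5 + S\right) \left(10 + S^{2}\right)$
$\left(N{\left(10,-8 \right)} 348 + 189\right) - -278620 = \left(\left(-50 + \left(-8\right)^{3} - 5 \left(-8\right)^{2} + 10 \left(-8\right)\right) 348 + 189\right) - -278620 = \left(\left(-50 - 512 - 320 - 80\right) 348 + 189\right) + 278620 = \left(\left(-962\right) 348 + 189\right) + 278620 = \left(-334776 + 189\right) + 278620 = -334587 + 278620 = -55967$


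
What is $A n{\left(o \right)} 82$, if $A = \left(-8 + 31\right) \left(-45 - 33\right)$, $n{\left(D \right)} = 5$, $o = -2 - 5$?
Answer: $-735540$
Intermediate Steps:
$o = -7$
$A = -1794$ ($A = 23 \left(-78\right) = -1794$)
$A n{\left(o \right)} 82 = \left(-1794\right) 5 \cdot 82 = \left(-8970\right) 82 = -735540$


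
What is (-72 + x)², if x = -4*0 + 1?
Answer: 5041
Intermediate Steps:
x = 1 (x = 0 + 1 = 1)
(-72 + x)² = (-72 + 1)² = (-71)² = 5041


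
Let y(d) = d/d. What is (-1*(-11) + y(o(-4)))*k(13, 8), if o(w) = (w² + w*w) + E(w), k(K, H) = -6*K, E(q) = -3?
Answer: -936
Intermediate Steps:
o(w) = -3 + 2*w² (o(w) = (w² + w*w) - 3 = (w² + w²) - 3 = 2*w² - 3 = -3 + 2*w²)
y(d) = 1
(-1*(-11) + y(o(-4)))*k(13, 8) = (-1*(-11) + 1)*(-6*13) = (11 + 1)*(-78) = 12*(-78) = -936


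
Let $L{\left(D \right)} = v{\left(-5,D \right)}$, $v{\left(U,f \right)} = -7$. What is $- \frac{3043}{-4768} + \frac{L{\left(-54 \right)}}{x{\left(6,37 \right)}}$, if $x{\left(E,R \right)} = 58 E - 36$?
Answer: $\frac{114505}{185952} \approx 0.61578$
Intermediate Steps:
$L{\left(D \right)} = -7$
$x{\left(E,R \right)} = -36 + 58 E$
$- \frac{3043}{-4768} + \frac{L{\left(-54 \right)}}{x{\left(6,37 \right)}} = - \frac{3043}{-4768} - \frac{7}{-36 + 58 \cdot 6} = \left(-3043\right) \left(- \frac{1}{4768}\right) - \frac{7}{-36 + 348} = \frac{3043}{4768} - \frac{7}{312} = \frac{114505}{185952}$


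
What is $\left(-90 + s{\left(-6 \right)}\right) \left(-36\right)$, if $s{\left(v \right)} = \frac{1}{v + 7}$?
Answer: $3204$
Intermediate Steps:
$s{\left(v \right)} = \frac{1}{7 + v}$
$\left(-90 + s{\left(-6 \right)}\right) \left(-36\right) = \left(-90 + \frac{1}{7 - 6}\right) \left(-36\right) = \left(-90 + 1^{-1}\right) \left(-36\right) = \left(-90 + 1\right) \left(-36\right) = \left(-89\right) \left(-36\right) = 3204$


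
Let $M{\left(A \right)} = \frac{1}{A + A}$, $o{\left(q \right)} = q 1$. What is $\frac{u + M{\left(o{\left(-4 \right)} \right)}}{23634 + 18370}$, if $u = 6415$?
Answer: $\frac{51319}{336032} \approx 0.15272$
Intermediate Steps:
$o{\left(q \right)} = q$
$M{\left(A \right)} = \frac{1}{2 A}$
$\frac{u + M{\left(o{\left(-4 \right)} \right)}}{23634 + 18370} = \frac{6415 + \frac{1}{2 \left(-4\right)}}{23634 + 18370} = \frac{6415 + \frac{1}{2} \left(- \frac{1}{4}\right)}{42004} = \left(6415 - \frac{1}{8}\right) \frac{1}{42004} = \frac{51319}{8} \cdot \frac{1}{42004} = \frac{51319}{336032}$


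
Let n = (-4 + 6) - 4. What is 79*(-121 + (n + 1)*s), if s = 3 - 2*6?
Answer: -8848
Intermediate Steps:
s = -9 (s = 3 - 12 = -9)
n = -2 (n = 2 - 4 = -2)
79*(-121 + (n + 1)*s) = 79*(-121 + (-2 + 1)*(-9)) = 79*(-121 - 1*(-9)) = 79*(-121 + 9) = 79*(-112) = -8848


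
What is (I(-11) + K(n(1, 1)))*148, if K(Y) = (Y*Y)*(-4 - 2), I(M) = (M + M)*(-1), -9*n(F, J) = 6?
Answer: 8584/3 ≈ 2861.3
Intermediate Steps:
n(F, J) = -⅔ (n(F, J) = -⅑*6 = -⅔)
I(M) = -2*M (I(M) = (2*M)*(-1) = -2*M)
K(Y) = -6*Y² (K(Y) = Y²*(-6) = -6*Y²)
(I(-11) + K(n(1, 1)))*148 = (-2*(-11) - 6*(-⅔)²)*148 = (22 - 6*4/9)*148 = (22 - 8/3)*148 = (58/3)*148 = 8584/3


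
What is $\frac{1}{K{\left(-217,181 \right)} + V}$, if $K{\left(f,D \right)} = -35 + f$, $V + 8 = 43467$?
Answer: $\frac{1}{43207} \approx 2.3144 \cdot 10^{-5}$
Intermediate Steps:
$V = 43459$ ($V = -8 + 43467 = 43459$)
$\frac{1}{K{\left(-217,181 \right)} + V} = \frac{1}{\left(-35 - 217\right) + 43459} = \frac{1}{-252 + 43459} = \frac{1}{43207}$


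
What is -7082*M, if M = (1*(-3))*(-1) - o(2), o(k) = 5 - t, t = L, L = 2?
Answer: 0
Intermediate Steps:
t = 2
o(k) = 3 (o(k) = 5 - 1*2 = 5 - 2 = 3)
M = 0 (M = (1*(-3))*(-1) - 1*3 = -3*(-1) - 3 = 3 - 3 = 0)
-7082*M = -7082*0 = 0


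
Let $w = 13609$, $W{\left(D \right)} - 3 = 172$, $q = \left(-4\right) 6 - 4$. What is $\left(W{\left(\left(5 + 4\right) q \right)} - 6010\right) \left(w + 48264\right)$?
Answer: $-361028955$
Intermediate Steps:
$q = -28$ ($q = -24 - 4 = -28$)
$W{\left(D \right)} = 175$ ($W{\left(D \right)} = 3 + 172 = 175$)
$\left(W{\left(\left(5 + 4\right) q \right)} - 6010\right) \left(w + 48264\right) = \left(175 - 6010\right) \left(13609 + 48264\right) = \left(-5835\right) 61873 = -361028955$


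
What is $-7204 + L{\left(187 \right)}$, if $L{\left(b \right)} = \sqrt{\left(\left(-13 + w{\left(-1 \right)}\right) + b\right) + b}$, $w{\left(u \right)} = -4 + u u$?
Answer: $-7204 + \sqrt{358} \approx -7185.1$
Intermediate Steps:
$w{\left(u \right)} = -4 + u^{2}$
$L{\left(b \right)} = \sqrt{-16 + 2 b}$ ($L{\left(b \right)} = \sqrt{\left(\left(-13 - \left(4 - \left(-1\right)^{2}\right)\right) + b\right) + b} = \sqrt{\left(\left(-13 + \left(-4 + 1\right)\right) + b\right) + b} = \sqrt{\left(\left(-13 - 3\right) + b\right) + b} = \sqrt{\left(-16 + b\right) + b} = \sqrt{-16 + 2 b}$)
$-7204 + L{\left(187 \right)} = -7204 + \sqrt{-16 + 2 \cdot 187} = -7204 + \sqrt{-16 + 374} = -7204 + \sqrt{358}$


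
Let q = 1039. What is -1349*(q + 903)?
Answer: -2619758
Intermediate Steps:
-1349*(q + 903) = -1349*(1039 + 903) = -1349*1942 = -2619758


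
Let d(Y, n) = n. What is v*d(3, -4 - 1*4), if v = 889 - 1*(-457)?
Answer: -10768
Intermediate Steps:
v = 1346 (v = 889 + 457 = 1346)
v*d(3, -4 - 1*4) = 1346*(-4 - 1*4) = 1346*(-4 - 4) = 1346*(-8) = -10768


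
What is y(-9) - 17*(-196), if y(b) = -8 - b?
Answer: 3333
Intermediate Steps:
y(-9) - 17*(-196) = (-8 - 1*(-9)) - 17*(-196) = (-8 + 9) + 3332 = 1 + 3332 = 3333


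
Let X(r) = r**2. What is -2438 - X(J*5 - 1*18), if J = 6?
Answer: -2582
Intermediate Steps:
-2438 - X(J*5 - 1*18) = -2438 - (6*5 - 1*18)**2 = -2438 - (30 - 18)**2 = -2438 - 1*12**2 = -2438 - 1*144 = -2438 - 144 = -2582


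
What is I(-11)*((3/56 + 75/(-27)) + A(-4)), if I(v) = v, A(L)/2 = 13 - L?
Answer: -173393/504 ≈ -344.03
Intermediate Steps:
A(L) = 26 - 2*L (A(L) = 2*(13 - L) = 26 - 2*L)
I(-11)*((3/56 + 75/(-27)) + A(-4)) = -11*((3/56 + 75/(-27)) + (26 - 2*(-4))) = -11*((3*(1/56) + 75*(-1/27)) + (26 + 8)) = -11*((3/56 - 25/9) + 34) = -11*(-1373/504 + 34) = -11*15763/504 = -173393/504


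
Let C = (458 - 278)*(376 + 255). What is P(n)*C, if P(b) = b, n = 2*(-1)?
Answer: -227160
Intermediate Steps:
n = -2
C = 113580 (C = 180*631 = 113580)
P(n)*C = -2*113580 = -227160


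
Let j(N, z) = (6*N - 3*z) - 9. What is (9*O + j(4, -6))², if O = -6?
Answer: 441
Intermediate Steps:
j(N, z) = -9 - 3*z + 6*N (j(N, z) = (-3*z + 6*N) - 9 = -9 - 3*z + 6*N)
(9*O + j(4, -6))² = (9*(-6) + (-9 - 3*(-6) + 6*4))² = (-54 + (-9 + 18 + 24))² = (-54 + 33)² = (-21)² = 441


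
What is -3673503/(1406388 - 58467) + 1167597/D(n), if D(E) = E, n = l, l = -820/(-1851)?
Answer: 323683730060203/122810580 ≈ 2.6356e+6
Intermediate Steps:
l = 820/1851 (l = -820*(-1/1851) = 820/1851 ≈ 0.44300)
n = 820/1851 ≈ 0.44300
-3673503/(1406388 - 58467) + 1167597/D(n) = -3673503/(1406388 - 58467) + 1167597/(820/1851) = -3673503/1347921 + 1167597*(1851/820) = -3673503*1/1347921 + 2161222047/820 = -408167/149769 + 2161222047/820 = 323683730060203/122810580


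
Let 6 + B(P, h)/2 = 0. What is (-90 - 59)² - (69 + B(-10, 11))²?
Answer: 18952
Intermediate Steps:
B(P, h) = -12 (B(P, h) = -12 + 2*0 = -12 + 0 = -12)
(-90 - 59)² - (69 + B(-10, 11))² = (-90 - 59)² - (69 - 12)² = (-149)² - 1*57² = 22201 - 1*3249 = 22201 - 3249 = 18952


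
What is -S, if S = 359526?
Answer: -359526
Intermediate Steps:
-S = -1*359526 = -359526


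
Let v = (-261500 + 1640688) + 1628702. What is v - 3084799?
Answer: -76909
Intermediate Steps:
v = 3007890 (v = 1379188 + 1628702 = 3007890)
v - 3084799 = 3007890 - 3084799 = -76909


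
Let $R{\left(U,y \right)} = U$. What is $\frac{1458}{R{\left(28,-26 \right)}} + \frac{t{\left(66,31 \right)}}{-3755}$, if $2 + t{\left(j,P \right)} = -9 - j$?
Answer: $\frac{2738473}{52570} \approx 52.092$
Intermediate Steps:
$t{\left(j,P \right)} = -11 - j$ ($t{\left(j,P \right)} = -2 - \left(9 + j\right) = -11 - j$)
$\frac{1458}{R{\left(28,-26 \right)}} + \frac{t{\left(66,31 \right)}}{-3755} = \frac{1458}{28} + \frac{-11 - 66}{-3755} = 1458 \cdot \frac{1}{28} + \left(-11 - 66\right) \left(- \frac{1}{3755}\right) = \frac{729}{14} - - \frac{77}{3755} = \frac{729}{14} + \frac{77}{3755} = \frac{2738473}{52570}$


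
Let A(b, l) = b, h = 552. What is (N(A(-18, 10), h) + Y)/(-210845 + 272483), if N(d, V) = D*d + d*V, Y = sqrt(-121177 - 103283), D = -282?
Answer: -810/10273 + I*sqrt(6235)/10273 ≈ -0.078847 + 0.0076864*I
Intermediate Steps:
Y = 6*I*sqrt(6235) (Y = sqrt(-224460) = 6*I*sqrt(6235) ≈ 473.77*I)
N(d, V) = -282*d + V*d (N(d, V) = -282*d + d*V = -282*d + V*d)
(N(A(-18, 10), h) + Y)/(-210845 + 272483) = (-18*(-282 + 552) + 6*I*sqrt(6235))/(-210845 + 272483) = (-18*270 + 6*I*sqrt(6235))/61638 = (-4860 + 6*I*sqrt(6235))*(1/61638) = -810/10273 + I*sqrt(6235)/10273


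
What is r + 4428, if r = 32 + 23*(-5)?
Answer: 4345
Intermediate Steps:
r = -83 (r = 32 - 115 = -83)
r + 4428 = -83 + 4428 = 4345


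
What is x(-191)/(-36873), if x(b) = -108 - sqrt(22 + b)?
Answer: 12/4097 + 13*I/36873 ≈ 0.002929 + 0.00035256*I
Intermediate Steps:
x(-191)/(-36873) = (-108 - sqrt(22 - 191))/(-36873) = (-108 - sqrt(-169))*(-1/36873) = (-108 - 13*I)*(-1/36873) = 12/4097 + 13*I/36873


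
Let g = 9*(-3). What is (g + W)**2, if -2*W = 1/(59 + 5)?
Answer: 11950849/16384 ≈ 729.42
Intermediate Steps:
W = -1/128 (W = -1/(2*(59 + 5)) = -1/2/64 = -1/2*1/64 = -1/128 ≈ -0.0078125)
g = -27
(g + W)**2 = (-27 - 1/128)**2 = (-3457/128)**2 = 11950849/16384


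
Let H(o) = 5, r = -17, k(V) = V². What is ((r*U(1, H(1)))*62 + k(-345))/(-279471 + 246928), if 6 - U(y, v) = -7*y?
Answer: -105323/32543 ≈ -3.2364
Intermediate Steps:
U(y, v) = 6 + 7*y (U(y, v) = 6 - (-7)*y = 6 + 7*y)
((r*U(1, H(1)))*62 + k(-345))/(-279471 + 246928) = (-17*(6 + 7*1)*62 + (-345)²)/(-279471 + 246928) = (-17*(6 + 7)*62 + 119025)/(-32543) = (-17*13*62 + 119025)*(-1/32543) = (-221*62 + 119025)*(-1/32543) = (-13702 + 119025)*(-1/32543) = 105323*(-1/32543) = -105323/32543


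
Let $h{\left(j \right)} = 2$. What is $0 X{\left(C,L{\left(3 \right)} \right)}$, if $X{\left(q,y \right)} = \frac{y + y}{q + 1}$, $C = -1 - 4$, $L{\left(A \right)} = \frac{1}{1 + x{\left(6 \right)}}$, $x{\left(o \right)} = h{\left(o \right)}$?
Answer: $0$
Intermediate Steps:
$x{\left(o \right)} = 2$
$L{\left(A \right)} = \frac{1}{3}$ ($L{\left(A \right)} = \frac{1}{1 + 2} = \frac{1}{3}$)
$C = -5$ ($C = -1 - 4 = -5$)
$X{\left(q,y \right)} = \frac{2 y}{1 + q}$
$0 X{\left(C,L{\left(3 \right)} \right)} = 0 \cdot 2 \cdot \frac{1}{3} \frac{1}{1 - 5} = 0 \cdot 2 \cdot \frac{1}{3} \frac{1}{-4} = 0 \cdot 2 \cdot \frac{1}{3} \left(- \frac{1}{4}\right) = 0 \left(- \frac{1}{6}\right) = 0$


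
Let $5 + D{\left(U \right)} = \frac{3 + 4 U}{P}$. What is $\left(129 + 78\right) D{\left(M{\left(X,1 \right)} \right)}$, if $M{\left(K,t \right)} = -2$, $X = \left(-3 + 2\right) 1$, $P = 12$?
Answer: $- \frac{4485}{4} \approx -1121.3$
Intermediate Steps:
$X = -1$ ($X = \left(-1\right) 1 = -1$)
$D{\left(U \right)} = - \frac{19}{4} + \frac{U}{3}$ ($D{\left(U \right)} = -5 + \frac{3 + 4 U}{12} = -5 + \left(3 + 4 U\right) \frac{1}{12} = -5 + \left(\frac{1}{4} + \frac{U}{3}\right) = - \frac{19}{4} + \frac{U}{3}$)
$\left(129 + 78\right) D{\left(M{\left(X,1 \right)} \right)} = \left(129 + 78\right) \left(- \frac{19}{4} + \frac{1}{3} \left(-2\right)\right) = 207 \left(- \frac{19}{4} - \frac{2}{3}\right) = 207 \left(- \frac{65}{12}\right) = - \frac{4485}{4}$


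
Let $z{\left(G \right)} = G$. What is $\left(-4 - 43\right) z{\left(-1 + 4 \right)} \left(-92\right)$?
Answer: $12972$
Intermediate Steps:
$\left(-4 - 43\right) z{\left(-1 + 4 \right)} \left(-92\right) = \left(-4 - 43\right) \left(-1 + 4\right) \left(-92\right) = \left(-4 - 43\right) 3 \left(-92\right) = \left(-47\right) 3 \left(-92\right) = \left(-141\right) \left(-92\right) = 12972$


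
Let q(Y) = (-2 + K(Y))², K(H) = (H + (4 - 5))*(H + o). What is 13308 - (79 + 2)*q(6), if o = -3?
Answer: -381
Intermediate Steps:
K(H) = (-1 + H)*(-3 + H) (K(H) = (H + (4 - 5))*(H - 3) = (H - 1)*(-3 + H) = (-1 + H)*(-3 + H))
q(Y) = (1 + Y² - 4*Y)² (q(Y) = (-2 + (3 + Y² - 4*Y))² = (1 + Y² - 4*Y)²)
13308 - (79 + 2)*q(6) = 13308 - (79 + 2)*(1 + 6² - 4*6)² = 13308 - 81*(1 + 36 - 24)² = 13308 - 81*13² = 13308 - 81*169 = 13308 - 1*13689 = 13308 - 13689 = -381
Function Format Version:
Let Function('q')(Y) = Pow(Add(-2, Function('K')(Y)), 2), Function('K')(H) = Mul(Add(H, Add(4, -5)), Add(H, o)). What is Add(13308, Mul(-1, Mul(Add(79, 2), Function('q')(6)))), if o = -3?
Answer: -381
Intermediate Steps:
Function('K')(H) = Mul(Add(-1, H), Add(-3, H)) (Function('K')(H) = Mul(Add(H, Add(4, -5)), Add(H, -3)) = Mul(Add(H, -1), Add(-3, H)) = Mul(Add(-1, H), Add(-3, H)))
Function('q')(Y) = Pow(Add(1, Pow(Y, 2), Mul(-4, Y)), 2) (Function('q')(Y) = Pow(Add(-2, Add(3, Pow(Y, 2), Mul(-4, Y))), 2) = Pow(Add(1, Pow(Y, 2), Mul(-4, Y)), 2))
Add(13308, Mul(-1, Mul(Add(79, 2), Function('q')(6)))) = Add(13308, Mul(-1, Mul(Add(79, 2), Pow(Add(1, Pow(6, 2), Mul(-4, 6)), 2)))) = Add(13308, Mul(-1, Mul(81, Pow(Add(1, 36, -24), 2)))) = Add(13308, Mul(-1, Mul(81, Pow(13, 2)))) = Add(13308, Mul(-1, Mul(81, 169))) = Add(13308, Mul(-1, 13689)) = Add(13308, -13689) = -381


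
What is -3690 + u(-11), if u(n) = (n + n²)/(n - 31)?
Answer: -77545/21 ≈ -3692.6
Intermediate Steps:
u(n) = (n + n²)/(-31 + n)
-3690 + u(-11) = -3690 - 11*(1 - 11)/(-31 - 11) = -3690 - 11*(-10)/(-42) = -3690 - 11*(-1/42)*(-10) = -3690 - 55/21 = -77545/21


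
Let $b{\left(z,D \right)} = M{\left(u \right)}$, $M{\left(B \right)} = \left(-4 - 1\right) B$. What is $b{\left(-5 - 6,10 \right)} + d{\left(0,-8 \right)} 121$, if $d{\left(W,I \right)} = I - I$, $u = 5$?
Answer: $-25$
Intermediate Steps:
$M{\left(B \right)} = - 5 B$
$b{\left(z,D \right)} = -25$ ($b{\left(z,D \right)} = \left(-5\right) 5 = -25$)
$d{\left(W,I \right)} = 0$
$b{\left(-5 - 6,10 \right)} + d{\left(0,-8 \right)} 121 = -25 + 0 \cdot 121 = -25 + 0 = -25$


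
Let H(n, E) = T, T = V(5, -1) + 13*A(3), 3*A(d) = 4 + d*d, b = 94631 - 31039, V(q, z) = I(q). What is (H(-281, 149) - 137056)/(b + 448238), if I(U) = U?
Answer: -205492/767745 ≈ -0.26766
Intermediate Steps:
V(q, z) = q
b = 63592
A(d) = 4/3 + d²/3 (A(d) = (4 + d*d)/3 = (4 + d²)/3 = 4/3 + d²/3)
T = 184/3 (T = 5 + 13*(4/3 + (⅓)*3²) = 5 + 13*(4/3 + (⅓)*9) = 5 + 13*(4/3 + 3) = 5 + 13*(13/3) = 5 + 169/3 = 184/3 ≈ 61.333)
H(n, E) = 184/3
(H(-281, 149) - 137056)/(b + 448238) = (184/3 - 137056)/(63592 + 448238) = -410984/3/511830 = -410984/3*1/511830 = -205492/767745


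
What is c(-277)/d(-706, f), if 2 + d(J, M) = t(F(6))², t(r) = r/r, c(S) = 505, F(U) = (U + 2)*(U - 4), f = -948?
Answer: -505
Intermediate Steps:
F(U) = (-4 + U)*(2 + U) (F(U) = (2 + U)*(-4 + U) = (-4 + U)*(2 + U))
t(r) = 1
d(J, M) = -1 (d(J, M) = -2 + 1² = -2 + 1 = -1)
c(-277)/d(-706, f) = 505/(-1) = 505*(-1) = -505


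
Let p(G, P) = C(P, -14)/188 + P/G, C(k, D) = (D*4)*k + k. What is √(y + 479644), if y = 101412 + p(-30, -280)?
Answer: √11553788442/141 ≈ 762.33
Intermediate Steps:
C(k, D) = k + 4*D*k (C(k, D) = (4*D)*k + k = 4*D*k + k = k + 4*D*k)
p(G, P) = -55*P/188 + P/G (p(G, P) = (P*(1 + 4*(-14)))/188 + P/G = (P*(1 - 56))*(1/188) + P/G = (P*(-55))*(1/188) + P/G = -55*P*(1/188) + P/G = -55*P/188 + P/G)
y = 14311958/141 (y = 101412 + (-55/188*(-280) - 280/(-30)) = 101412 + (3850/47 - 280*(-1/30)) = 101412 + (3850/47 + 28/3) = 101412 + 12866/141 = 14311958/141 ≈ 1.0150e+5)
√(y + 479644) = √(14311958/141 + 479644) = √(81941762/141) = √11553788442/141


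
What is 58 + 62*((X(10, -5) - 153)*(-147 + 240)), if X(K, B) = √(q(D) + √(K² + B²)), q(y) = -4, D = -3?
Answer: -882140 + 5766*√(-4 + 5*√5) ≈ -8.6669e+5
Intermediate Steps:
X(K, B) = √(-4 + √(B² + K²)) (X(K, B) = √(-4 + √(K² + B²)) = √(-4 + √(B² + K²)))
58 + 62*((X(10, -5) - 153)*(-147 + 240)) = 58 + 62*((√(-4 + √((-5)² + 10²)) - 153)*(-147 + 240)) = 58 + 62*((√(-4 + √(25 + 100)) - 153)*93) = 58 + 62*((√(-4 + √125) - 153)*93) = 58 + 62*((√(-4 + 5*√5) - 153)*93) = 58 + 62*((-153 + √(-4 + 5*√5))*93) = 58 + 62*(-14229 + 93*√(-4 + 5*√5)) = 58 + (-882198 + 5766*√(-4 + 5*√5)) = -882140 + 5766*√(-4 + 5*√5)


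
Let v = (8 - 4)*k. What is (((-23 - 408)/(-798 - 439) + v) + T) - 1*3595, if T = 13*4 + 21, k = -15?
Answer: -4430503/1237 ≈ -3581.7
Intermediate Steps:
v = -60 (v = (8 - 4)*(-15) = 4*(-15) = -60)
T = 73 (T = 52 + 21 = 73)
(((-23 - 408)/(-798 - 439) + v) + T) - 1*3595 = (((-23 - 408)/(-798 - 439) - 60) + 73) - 1*3595 = ((-431/(-1237) - 60) + 73) - 3595 = ((-431*(-1/1237) - 60) + 73) - 3595 = ((431/1237 - 60) + 73) - 3595 = (-73789/1237 + 73) - 3595 = 16512/1237 - 3595 = -4430503/1237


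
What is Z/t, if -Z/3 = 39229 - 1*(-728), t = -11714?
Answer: 119871/11714 ≈ 10.233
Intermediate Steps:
Z = -119871 (Z = -3*(39229 - 1*(-728)) = -3*(39229 + 728) = -3*39957 = -119871)
Z/t = -119871/(-11714) = -119871*(-1/11714) = 119871/11714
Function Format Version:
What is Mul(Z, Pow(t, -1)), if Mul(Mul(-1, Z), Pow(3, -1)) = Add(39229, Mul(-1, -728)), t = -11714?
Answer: Rational(119871, 11714) ≈ 10.233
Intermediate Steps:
Z = -119871 (Z = Mul(-3, Add(39229, Mul(-1, -728))) = Mul(-3, Add(39229, 728)) = Mul(-3, 39957) = -119871)
Mul(Z, Pow(t, -1)) = Mul(-119871, Pow(-11714, -1)) = Mul(-119871, Rational(-1, 11714)) = Rational(119871, 11714)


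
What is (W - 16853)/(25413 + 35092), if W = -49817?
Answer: -13334/12101 ≈ -1.1019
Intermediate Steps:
(W - 16853)/(25413 + 35092) = (-49817 - 16853)/(25413 + 35092) = -66670/60505 = -66670*1/60505 = -13334/12101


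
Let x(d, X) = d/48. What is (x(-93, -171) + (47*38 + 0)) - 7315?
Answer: -88495/16 ≈ -5530.9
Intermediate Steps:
x(d, X) = d/48 (x(d, X) = d*(1/48) = d/48)
(x(-93, -171) + (47*38 + 0)) - 7315 = ((1/48)*(-93) + (47*38 + 0)) - 7315 = (-31/16 + (1786 + 0)) - 7315 = (-31/16 + 1786) - 7315 = 28545/16 - 7315 = -88495/16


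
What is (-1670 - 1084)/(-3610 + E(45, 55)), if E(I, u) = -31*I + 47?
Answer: 1377/2479 ≈ 0.55547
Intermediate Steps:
E(I, u) = 47 - 31*I
(-1670 - 1084)/(-3610 + E(45, 55)) = (-1670 - 1084)/(-3610 + (47 - 31*45)) = -2754/(-3610 + (47 - 1395)) = -2754/(-3610 - 1348) = -2754/(-4958) = -2754*(-1/4958) = 1377/2479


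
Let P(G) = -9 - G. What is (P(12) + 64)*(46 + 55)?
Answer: 4343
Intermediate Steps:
(P(12) + 64)*(46 + 55) = ((-9 - 1*12) + 64)*(46 + 55) = ((-9 - 12) + 64)*101 = (-21 + 64)*101 = 43*101 = 4343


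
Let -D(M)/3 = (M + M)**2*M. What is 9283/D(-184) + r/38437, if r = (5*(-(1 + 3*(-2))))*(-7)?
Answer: -1817878247/410474477568 ≈ -0.0044287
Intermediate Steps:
D(M) = -12*M**3 (D(M) = -3*(M + M)**2*M = -3*(2*M)**2*M = -3*4*M**2*M = -12*M**3)
r = -175 (r = (5*(-(1 - 6)))*(-7) = (5*(-1*(-5)))*(-7) = (5*5)*(-7) = 25*(-7) = -175)
9283/D(-184) + r/38437 = 9283/((-12*(-184)**3)) - 175/38437 = 9283/((-12*(-6229504))) - 175*1/38437 = 9283/74754048 - 25/5491 = -1817878247/410474477568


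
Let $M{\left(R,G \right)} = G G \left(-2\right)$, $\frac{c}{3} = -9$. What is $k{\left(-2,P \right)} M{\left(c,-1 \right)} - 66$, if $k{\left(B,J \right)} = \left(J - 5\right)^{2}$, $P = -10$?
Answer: $-516$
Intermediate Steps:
$c = -27$ ($c = 3 \left(-9\right) = -27$)
$k{\left(B,J \right)} = \left(-5 + J\right)^{2}$
$M{\left(R,G \right)} = - 2 G^{2}$ ($M{\left(R,G \right)} = G^{2} \left(-2\right) = - 2 G^{2}$)
$k{\left(-2,P \right)} M{\left(c,-1 \right)} - 66 = \left(-5 - 10\right)^{2} \left(- 2 \left(-1\right)^{2}\right) - 66 = \left(-15\right)^{2} \left(\left(-2\right) 1\right) - 66 = 225 \left(-2\right) - 66 = -450 - 66 = -516$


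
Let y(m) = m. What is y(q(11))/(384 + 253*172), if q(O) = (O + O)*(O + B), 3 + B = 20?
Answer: 154/10975 ≈ 0.014032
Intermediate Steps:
B = 17 (B = -3 + 20 = 17)
q(O) = 2*O*(17 + O) (q(O) = (O + O)*(O + 17) = (2*O)*(17 + O) = 2*O*(17 + O))
y(q(11))/(384 + 253*172) = (2*11*(17 + 11))/(384 + 253*172) = (2*11*28)/(384 + 43516) = 616/43900 = 616*(1/43900) = 154/10975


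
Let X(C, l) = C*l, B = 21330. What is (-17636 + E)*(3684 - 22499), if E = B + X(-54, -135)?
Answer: -206663960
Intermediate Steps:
E = 28620 (E = 21330 - 54*(-135) = 21330 + 7290 = 28620)
(-17636 + E)*(3684 - 22499) = (-17636 + 28620)*(3684 - 22499) = 10984*(-18815) = -206663960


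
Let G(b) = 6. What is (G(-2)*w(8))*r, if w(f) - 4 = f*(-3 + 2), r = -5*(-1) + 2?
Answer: -168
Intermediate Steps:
r = 7 (r = 5 + 2 = 7)
w(f) = 4 - f (w(f) = 4 + f*(-3 + 2) = 4 + f*(-1) = 4 - f)
(G(-2)*w(8))*r = (6*(4 - 1*8))*7 = (6*(4 - 8))*7 = (6*(-4))*7 = -24*7 = -168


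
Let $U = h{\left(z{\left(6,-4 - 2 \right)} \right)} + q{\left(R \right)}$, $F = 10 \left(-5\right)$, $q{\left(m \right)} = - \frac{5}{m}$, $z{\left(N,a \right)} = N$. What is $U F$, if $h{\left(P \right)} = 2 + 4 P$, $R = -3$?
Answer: $- \frac{4150}{3} \approx -1383.3$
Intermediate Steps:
$F = -50$
$U = \frac{83}{3}$ ($U = \left(2 + 4 \cdot 6\right) - \frac{5}{-3} = \left(2 + 24\right) - - \frac{5}{3} = 26 + \frac{5}{3} = \frac{83}{3} \approx 27.667$)
$U F = \frac{83}{3} \left(-50\right) = - \frac{4150}{3}$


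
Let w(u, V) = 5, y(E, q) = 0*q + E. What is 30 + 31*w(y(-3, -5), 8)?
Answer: 185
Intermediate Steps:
y(E, q) = E (y(E, q) = 0 + E = E)
30 + 31*w(y(-3, -5), 8) = 30 + 31*5 = 30 + 155 = 185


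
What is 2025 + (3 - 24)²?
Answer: 2466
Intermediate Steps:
2025 + (3 - 24)² = 2025 + (-21)² = 2025 + 441 = 2466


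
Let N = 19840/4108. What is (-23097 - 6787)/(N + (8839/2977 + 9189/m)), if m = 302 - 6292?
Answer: -42098970544280/8825288203 ≈ -4770.3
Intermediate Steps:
N = 4960/1027 (N = 19840*(1/4108) = 4960/1027 ≈ 4.8296)
m = -5990
(-23097 - 6787)/(N + (8839/2977 + 9189/m)) = (-23097 - 6787)/(4960/1027 + (8839/2977 + 9189/(-5990))) = -29884/(4960/1027 + (8839*(1/2977) + 9189*(-1/5990))) = -29884/(4960/1027 + (8839/2977 - 9189/5990)) = -29884/(4960/1027 + 25589957/17832230) = -29884/8825288203/1408746170 = -29884*1408746170/8825288203 = -42098970544280/8825288203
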